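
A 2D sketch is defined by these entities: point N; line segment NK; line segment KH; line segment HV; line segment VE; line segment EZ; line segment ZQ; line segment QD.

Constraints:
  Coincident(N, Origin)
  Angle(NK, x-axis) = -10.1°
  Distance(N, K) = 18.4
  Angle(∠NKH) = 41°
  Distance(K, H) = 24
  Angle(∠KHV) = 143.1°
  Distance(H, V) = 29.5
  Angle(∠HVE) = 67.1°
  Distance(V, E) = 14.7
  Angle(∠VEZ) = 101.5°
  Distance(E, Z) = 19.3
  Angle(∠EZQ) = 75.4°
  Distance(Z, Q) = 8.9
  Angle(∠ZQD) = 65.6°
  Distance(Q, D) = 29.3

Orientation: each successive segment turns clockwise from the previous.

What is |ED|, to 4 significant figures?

11.37

∠EZQ = 75.4° gives ZQ at -122.0° from the x-axis; with |ZQ| = 8.9, Q = (-11.01, -12.92). ∠ZQD = 65.6° gives QD at 123.6° from the x-axis; with |QD| = 29.3, D = (-27.23, 11.49). Then |ED| = |D − E| = 11.37.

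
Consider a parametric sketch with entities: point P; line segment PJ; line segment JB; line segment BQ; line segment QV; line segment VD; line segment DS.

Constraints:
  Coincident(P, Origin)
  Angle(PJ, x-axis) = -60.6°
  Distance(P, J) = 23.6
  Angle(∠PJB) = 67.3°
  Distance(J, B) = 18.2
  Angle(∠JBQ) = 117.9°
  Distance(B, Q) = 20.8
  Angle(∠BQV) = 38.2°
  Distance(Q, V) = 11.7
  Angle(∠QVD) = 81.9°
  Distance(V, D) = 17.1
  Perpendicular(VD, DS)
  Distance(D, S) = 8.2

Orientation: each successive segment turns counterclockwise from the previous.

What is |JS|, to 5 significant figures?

33.434

∠QVD = 81.9° gives VD at -5.9000° from the x-axis; with |VD| = 17.1, D = (28.418, -0.33743). The perpendicularity gives DS at right angles to VD, so DS runs at 84.100°; with |DS| = 8.2, S = (29.261, 7.8191). Then |JS| = |S − J| = 33.434.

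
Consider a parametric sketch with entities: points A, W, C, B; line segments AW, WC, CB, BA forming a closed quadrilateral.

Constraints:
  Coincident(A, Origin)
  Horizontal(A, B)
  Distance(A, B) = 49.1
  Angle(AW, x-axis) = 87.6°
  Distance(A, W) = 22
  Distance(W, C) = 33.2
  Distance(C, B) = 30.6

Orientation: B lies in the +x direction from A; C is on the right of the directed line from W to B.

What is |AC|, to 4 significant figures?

19.93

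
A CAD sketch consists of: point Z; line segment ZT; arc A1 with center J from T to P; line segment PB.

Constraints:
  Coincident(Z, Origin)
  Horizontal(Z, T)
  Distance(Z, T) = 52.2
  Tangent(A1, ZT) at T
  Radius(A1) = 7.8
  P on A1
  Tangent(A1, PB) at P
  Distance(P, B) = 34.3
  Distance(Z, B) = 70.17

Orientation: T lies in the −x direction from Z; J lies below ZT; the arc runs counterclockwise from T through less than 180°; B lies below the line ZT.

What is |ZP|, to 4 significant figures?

60.58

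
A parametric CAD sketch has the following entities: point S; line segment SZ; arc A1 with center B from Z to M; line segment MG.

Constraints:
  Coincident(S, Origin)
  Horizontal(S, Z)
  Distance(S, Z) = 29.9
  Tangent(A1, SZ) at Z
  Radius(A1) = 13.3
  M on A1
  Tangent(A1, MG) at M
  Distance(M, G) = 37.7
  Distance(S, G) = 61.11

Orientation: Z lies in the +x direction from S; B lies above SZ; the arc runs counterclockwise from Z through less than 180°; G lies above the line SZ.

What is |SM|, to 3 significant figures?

46.0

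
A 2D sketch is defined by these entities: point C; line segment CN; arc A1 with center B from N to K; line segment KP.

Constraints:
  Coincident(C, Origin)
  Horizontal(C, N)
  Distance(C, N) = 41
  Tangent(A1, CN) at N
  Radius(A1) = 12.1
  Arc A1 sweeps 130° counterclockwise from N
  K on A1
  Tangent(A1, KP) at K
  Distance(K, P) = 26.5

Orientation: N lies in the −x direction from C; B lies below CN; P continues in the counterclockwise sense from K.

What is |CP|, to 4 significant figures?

52.14

C is at the origin; C and N share the same y with |CN| = 41.0 and N on the −x side, so N = (-41.00, 0.000). A1 meets CN tangentially, so BN is at right angles to CN, so B = N + (0, -12.1) = (-41.00, -12.10). On A1, N sits at bearing 90° from B; a 130° counterclockwise sweep puts K at bearing 220°, so K = B + 12.1·(cos 220°, sin 220°) = (-50.27, -19.88). A1 meets KP tangentially, so BK is at right angles to KP, so KP runs along (−sin 220°, cos 220°); with |KP| = 26.5, P = (-33.24, -40.18). Then |CP| = |P − C| = 52.14.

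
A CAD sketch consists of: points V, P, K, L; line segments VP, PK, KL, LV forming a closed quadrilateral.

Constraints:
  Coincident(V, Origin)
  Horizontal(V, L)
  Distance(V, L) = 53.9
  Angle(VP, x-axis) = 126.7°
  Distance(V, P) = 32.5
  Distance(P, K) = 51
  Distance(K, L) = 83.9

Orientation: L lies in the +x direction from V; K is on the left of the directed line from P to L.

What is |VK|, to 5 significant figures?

69.986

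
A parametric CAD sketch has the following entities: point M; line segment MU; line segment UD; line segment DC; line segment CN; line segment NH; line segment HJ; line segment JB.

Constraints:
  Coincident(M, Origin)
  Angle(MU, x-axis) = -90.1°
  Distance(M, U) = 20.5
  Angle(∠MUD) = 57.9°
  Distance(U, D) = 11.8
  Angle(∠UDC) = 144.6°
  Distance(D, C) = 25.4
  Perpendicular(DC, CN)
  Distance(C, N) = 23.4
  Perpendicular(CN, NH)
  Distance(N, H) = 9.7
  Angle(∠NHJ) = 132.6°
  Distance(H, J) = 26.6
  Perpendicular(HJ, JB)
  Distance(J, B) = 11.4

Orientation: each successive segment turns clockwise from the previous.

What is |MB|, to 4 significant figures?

18.86

M is at the origin; MU runs at -90.1° with length 20.5, so U = (-0.03578, -20.50). ∠MUD = 57.9° gives UD at 147.8° from the x-axis; with |UD| = 11.8, D = (-10.02, -14.21). ∠UDC = 144.6° gives DC at 112.4° from the x-axis; with |DC| = 25.4, C = (-19.70, 9.271). The perpendicularity gives CN at right angles to DC, so CN runs at 22.40°; with |CN| = 23.4, N = (1.934, 18.19). CN is perpendicular to NH, so NH runs at -67.60°; with |NH| = 9.7, H = (5.631, 9.220). ∠NHJ = 132.6° gives HJ at -115.0° from the x-axis; with |HJ| = 26.6, J = (-5.611, -14.89). HJ is perpendicular to JB, so JB runs at 155.0°; with |JB| = 11.4, B = (-15.94, -10.07). Then |MB| = |B − M| = 18.86.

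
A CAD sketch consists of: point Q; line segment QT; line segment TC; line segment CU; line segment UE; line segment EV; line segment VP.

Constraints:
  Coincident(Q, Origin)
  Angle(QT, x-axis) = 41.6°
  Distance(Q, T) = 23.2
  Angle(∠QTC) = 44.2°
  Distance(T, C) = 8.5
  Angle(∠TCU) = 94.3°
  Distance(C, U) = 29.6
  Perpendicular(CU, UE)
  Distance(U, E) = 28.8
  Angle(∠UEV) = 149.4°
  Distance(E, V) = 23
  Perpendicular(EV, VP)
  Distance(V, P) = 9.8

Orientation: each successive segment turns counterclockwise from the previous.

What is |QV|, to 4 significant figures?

55.51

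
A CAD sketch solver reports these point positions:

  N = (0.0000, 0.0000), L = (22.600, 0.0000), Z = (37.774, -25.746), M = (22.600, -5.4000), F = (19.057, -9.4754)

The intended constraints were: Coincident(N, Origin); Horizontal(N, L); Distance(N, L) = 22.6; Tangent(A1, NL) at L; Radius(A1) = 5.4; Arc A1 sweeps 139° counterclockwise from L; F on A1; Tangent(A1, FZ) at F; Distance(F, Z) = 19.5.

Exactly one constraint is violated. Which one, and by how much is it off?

Distance(F, Z) = 19.5 — off by 5.30.

N = (0.00, 0.00) ✓; N.y = 0.00, L.y = 0.00 ✓; |NL| = 22.60 ✓; ∠(ML, LN) = 90.00° ✓; |ML| = 5.400 ✓; bearing(M→F) − bearing(M→L) = 139.0° ✓; |MF| = 5.400 ✓; ∠(MF, FZ) = 90.00° ✓; |FZ| = 24.80 ✗.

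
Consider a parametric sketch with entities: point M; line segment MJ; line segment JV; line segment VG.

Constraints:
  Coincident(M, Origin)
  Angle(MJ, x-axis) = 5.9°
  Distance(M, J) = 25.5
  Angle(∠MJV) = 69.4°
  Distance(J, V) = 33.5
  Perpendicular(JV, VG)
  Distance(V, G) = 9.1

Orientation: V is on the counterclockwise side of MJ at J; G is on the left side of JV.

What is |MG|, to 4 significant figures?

28.63

M is at the origin; MJ runs at 5.9° with length 25.5, so J = 25.5·(cos 5.9°, sin 5.9°) = (25.36, 2.621). ∠MJV = 69.4°, so JV runs at 5.9° + (180° − 69.4°) = 116.5° from the x-axis; with |JV| = 33.5, V = J + 33.5·(cos 116.5°, sin 116.5°) = (10.42, 32.60). JV is perpendicular to VG; with |VG| = 9.1 on the left of JV, G = V + 9.1·(-0.8949, -0.4462) = (2.273, 28.54). Then |MG| = |G − M| = 28.63.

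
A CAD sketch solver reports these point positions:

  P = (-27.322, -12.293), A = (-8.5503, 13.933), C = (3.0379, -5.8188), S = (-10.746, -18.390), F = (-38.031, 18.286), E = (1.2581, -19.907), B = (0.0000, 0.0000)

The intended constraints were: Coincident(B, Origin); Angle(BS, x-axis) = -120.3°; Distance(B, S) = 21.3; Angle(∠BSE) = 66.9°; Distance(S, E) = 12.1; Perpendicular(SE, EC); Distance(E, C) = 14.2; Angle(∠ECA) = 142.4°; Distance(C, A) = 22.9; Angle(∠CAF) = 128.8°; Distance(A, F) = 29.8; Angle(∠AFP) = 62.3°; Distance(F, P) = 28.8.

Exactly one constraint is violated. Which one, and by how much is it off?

Distance(F, P) = 28.8 — off by 3.60.

B = (0.00, 0.00) ✓; BS at -120.3° ✓; |BS| = 21.30 ✓; ∠BSE = 66.90° ✓; |SE| = 12.10 ✓; ∠(SE, EC) = 90.00° ✓; |EC| = 14.20 ✓; ∠ECA = 142.4° ✓; |CA| = 22.90 ✓; ∠CAF = 128.8° ✓; |AF| = 29.80 ✓; ∠AFP = 62.30° ✓; |FP| = 32.40 ✗.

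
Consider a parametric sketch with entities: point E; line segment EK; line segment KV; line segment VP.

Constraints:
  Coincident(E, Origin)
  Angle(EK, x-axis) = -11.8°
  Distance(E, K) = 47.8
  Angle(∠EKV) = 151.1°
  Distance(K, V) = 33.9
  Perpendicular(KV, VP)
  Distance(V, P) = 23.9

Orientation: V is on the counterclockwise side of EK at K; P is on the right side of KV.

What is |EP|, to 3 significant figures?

89.1

∠EKV = 151.1°, so KV runs at -11.8° + (180° − 151.1°) = 17.1° from the x-axis; with |KV| = 33.9, V = K + 33.9·(cos 17.1°, sin 17.1°) = (79.2, 0.193). The perpendicularity gives VP at right angles to KV; with |VP| = 23.9 on the right of KV, P = V + 23.9·(0.294, -0.956) = (86.2, -22.7). Then |EP| = |P − E| = 89.1.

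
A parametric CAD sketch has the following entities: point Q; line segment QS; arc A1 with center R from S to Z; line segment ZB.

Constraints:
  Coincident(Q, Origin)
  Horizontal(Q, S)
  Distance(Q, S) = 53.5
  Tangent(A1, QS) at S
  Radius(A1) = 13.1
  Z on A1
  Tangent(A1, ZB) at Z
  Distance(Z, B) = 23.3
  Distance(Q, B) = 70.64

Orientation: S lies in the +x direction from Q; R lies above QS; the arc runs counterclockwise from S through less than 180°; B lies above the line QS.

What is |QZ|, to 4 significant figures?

68.15

Checks: |RZ| = 13.10 ✓; ∠(RZ, ZB) = 90.00° ✓; |ZB| = 23.30 ✓; |QB| = 70.64 ✓.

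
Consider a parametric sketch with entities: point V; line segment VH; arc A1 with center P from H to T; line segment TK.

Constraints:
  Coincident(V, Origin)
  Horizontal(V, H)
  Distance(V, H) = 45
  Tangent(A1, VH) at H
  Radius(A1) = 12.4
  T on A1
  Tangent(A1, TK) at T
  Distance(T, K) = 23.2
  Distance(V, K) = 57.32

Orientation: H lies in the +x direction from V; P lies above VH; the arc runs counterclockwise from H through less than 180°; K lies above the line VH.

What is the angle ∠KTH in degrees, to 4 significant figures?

118.1°

V is at the origin; VH is horizontal with |VH| = 45.0 and H on the +x side, so H = (45.00, 0.000). Tangency of A1 to VH means the radius PH is perpendicular to VH, so P = H + (0, 12.4) = (45.00, 12.40). Since PT ⟂ TK (tangency), |PK| = √(12.4² + 23.2²) = 26.31 regardless of where T sits on A1. So K lies on both circle(V, 57.32) and circle(P, 26.31); the above-VH intersection is K = (42.40, 38.58). T is the foot of the tangent from K: T = (55.30, 19.30).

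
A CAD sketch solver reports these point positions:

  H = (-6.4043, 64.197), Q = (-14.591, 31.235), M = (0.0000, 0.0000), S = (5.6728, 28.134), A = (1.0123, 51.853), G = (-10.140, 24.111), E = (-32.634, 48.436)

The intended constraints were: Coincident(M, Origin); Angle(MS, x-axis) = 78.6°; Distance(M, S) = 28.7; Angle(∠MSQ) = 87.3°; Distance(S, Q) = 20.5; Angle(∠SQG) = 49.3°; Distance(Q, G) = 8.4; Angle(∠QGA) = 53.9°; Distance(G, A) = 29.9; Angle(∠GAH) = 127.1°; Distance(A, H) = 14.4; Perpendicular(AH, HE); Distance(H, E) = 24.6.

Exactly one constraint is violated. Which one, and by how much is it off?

Distance(H, E) = 24.6 — off by 6.00.

M = (0.00, 0.00) ✓; MS at 78.60° ✓; |MS| = 28.70 ✓; ∠MSQ = 87.30° ✓; |SQ| = 20.50 ✓; ∠SQG = 49.30° ✓; |QG| = 8.400 ✓; ∠QGA = 53.90° ✓; |GA| = 29.90 ✓; ∠GAH = 127.1° ✓; |AH| = 14.40 ✓; ∠(AH, HE) = 90.00° ✓; |HE| = 30.60 ✗.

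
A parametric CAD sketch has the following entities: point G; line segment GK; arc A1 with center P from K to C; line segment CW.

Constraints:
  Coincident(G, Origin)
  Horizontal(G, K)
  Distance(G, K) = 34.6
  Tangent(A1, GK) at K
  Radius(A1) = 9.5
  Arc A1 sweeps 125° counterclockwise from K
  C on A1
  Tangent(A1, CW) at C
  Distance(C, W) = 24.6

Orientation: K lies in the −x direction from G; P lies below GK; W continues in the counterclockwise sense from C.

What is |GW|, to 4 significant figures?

45.07

G is at the origin; G and K share the same y with |GK| = 34.6 and K on the −x side, so K = (-34.60, 0.000). A1 meets GK tangentially, so PK is at right angles to GK, so P = K + (0, -9.5) = (-34.60, -9.500). On A1, K sits at bearing 90° from P; a 125° counterclockwise sweep puts C at bearing 215°, so C = P + 9.5·(cos 215°, sin 215°) = (-42.38, -14.95). Since A1 is tangent to CW there, PC ⟂ CW, so CW runs along (−sin 215°, cos 215°); with |CW| = 24.6, W = (-28.27, -35.10). Then |GW| = |W − G| = 45.07.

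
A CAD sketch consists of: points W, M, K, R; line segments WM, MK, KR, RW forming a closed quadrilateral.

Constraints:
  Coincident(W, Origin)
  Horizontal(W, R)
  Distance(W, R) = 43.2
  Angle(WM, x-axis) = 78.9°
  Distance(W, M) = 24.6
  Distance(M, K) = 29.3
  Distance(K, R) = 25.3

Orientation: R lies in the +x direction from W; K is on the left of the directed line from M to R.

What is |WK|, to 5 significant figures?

41.402

W is at the origin; W and R share the same y with |WR| = 43.2 and R in +x, so R = (43.2, 0). WM runs at 78.9° with |WM| = 24.6, so M = (4.7360, 24.140). K is determined by |MK| = 29.3 and |KR| = 25.3 together: it lies at the intersection of circle(M, 29.3) and circle(R, 25.3). With |MR| = 45.412, the foot of the radical line on MR is 25.110 from M and the perpendicular offset is √(29.3² − 25.110²) = 15.098. Taking the left-of-MR solution: K = (34.031, 23.580).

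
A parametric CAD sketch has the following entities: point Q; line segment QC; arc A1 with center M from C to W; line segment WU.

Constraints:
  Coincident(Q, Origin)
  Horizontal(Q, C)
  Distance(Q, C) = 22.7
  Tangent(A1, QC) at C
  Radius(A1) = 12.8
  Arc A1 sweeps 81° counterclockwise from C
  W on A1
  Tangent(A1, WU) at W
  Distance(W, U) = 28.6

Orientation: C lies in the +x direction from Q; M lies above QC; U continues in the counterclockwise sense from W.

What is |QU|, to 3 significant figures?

55.8

Q is at the origin; QC is horizontal with |QC| = 22.7 and C on the +x side, so C = (22.7, 0.00). A1 meets QC tangentially, so MC is at right angles to QC, so M = C + (0, 12.8) = (22.7, 12.8). On A1, C sits at bearing -90° from M; an 81° counterclockwise sweep puts W at bearing -9°, so W = M + 12.8·(cos -9°, sin -9°) = (35.3, 10.8). A1 meets WU tangentially, so MW is at right angles to WU, so WU runs along (−sin -9°, cos -9°); with |WU| = 28.6, U = (39.8, 39.0). Then |QU| = |U − Q| = 55.8.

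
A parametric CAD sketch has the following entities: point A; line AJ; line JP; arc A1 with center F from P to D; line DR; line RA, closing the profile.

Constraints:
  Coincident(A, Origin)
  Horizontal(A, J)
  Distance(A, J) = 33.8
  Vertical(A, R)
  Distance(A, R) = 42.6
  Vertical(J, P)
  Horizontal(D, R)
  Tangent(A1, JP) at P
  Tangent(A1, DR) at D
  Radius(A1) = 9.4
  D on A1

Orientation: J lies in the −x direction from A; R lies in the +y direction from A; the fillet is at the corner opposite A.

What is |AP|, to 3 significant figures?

47.4

A is at the origin; AJ is horizontal with |AJ| = 33.8 and J on the −x side, so J = (-33.8, 0.00). A and R share the same x with |AR| = 42.6 and R on the +y side, so R = (0.00, 42.6). The virtual corner opposite A is at (-33.8, 42.6). The tangent condition forces FP to be normal to JP and tangency of A1 to DR means the radius FD is perpendicular to DR, with radius 9.4, so the center F sits 9.4 in from both sides at F = (-24.4, 33.2). That places the tangent points at P = (-33.8, 33.2) on JP and D = (-24.4, 42.6) on DR. Then |AP| = |P − A| = 47.4.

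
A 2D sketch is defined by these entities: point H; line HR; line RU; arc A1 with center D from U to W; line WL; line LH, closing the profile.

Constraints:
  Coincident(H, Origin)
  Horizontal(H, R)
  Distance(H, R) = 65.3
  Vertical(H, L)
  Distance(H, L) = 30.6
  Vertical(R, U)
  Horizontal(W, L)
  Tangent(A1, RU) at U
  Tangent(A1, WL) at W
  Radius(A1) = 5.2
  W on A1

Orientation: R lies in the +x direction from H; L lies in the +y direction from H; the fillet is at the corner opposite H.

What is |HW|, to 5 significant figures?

67.442

The virtual corner opposite H is at (65.300, 30.600). A1 meets RU tangentially, so DU is at right angles to RU and since A1 is tangent to WL there, DW ⟂ WL, with radius 5.2, so the center D sits 5.2 in from both sides at D = (60.100, 25.400). That places the tangent points at U = (65.300, 25.400) on RU and W = (60.100, 30.600) on WL. Then |HW| = |W − H| = 67.442.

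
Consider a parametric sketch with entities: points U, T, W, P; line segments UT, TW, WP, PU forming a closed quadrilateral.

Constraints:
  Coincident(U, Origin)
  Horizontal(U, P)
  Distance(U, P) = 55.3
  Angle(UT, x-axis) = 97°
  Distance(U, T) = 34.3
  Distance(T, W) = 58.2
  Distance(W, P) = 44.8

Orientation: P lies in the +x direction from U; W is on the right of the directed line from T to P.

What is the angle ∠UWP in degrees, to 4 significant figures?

99.42°

Checks: |TW| = 58.20 ✓; |WP| = 44.80 ✓.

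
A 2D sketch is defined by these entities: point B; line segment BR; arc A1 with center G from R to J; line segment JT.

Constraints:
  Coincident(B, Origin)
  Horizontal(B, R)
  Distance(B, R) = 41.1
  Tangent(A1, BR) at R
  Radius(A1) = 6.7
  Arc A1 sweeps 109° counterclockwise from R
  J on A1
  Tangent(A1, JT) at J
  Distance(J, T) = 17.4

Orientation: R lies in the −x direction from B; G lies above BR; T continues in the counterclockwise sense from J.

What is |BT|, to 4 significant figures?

47.71

B is at the origin; BR is horizontal with |BR| = 41.1 and R on the −x side, so R = (-41.10, 0.000). The tangent condition forces GR to be normal to BR, so G = R + (0, 6.7) = (-41.10, 6.700). On A1, R sits at bearing -90° from G; a 109° counterclockwise sweep puts J at bearing 19°, so J = G + 6.7·(cos 19°, sin 19°) = (-34.77, 8.881). A1 meets JT tangentially, so GJ is at right angles to JT, so JT runs along (−sin 19°, cos 19°); with |JT| = 17.4, T = (-40.43, 25.33). Then |BT| = |T − B| = 47.71.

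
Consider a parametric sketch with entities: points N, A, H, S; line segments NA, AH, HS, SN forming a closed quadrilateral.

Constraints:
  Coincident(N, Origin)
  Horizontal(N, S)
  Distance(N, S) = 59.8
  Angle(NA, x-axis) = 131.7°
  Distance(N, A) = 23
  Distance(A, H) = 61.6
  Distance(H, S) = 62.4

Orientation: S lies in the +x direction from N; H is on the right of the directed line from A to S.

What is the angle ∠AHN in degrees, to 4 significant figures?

9.451°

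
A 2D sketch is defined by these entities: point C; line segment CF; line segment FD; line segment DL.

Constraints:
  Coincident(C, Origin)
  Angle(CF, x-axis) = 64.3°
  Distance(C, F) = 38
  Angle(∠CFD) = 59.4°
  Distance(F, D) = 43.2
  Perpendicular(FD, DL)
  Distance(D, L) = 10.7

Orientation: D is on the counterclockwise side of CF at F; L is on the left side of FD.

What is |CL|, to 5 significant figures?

32.458

C is at the origin; CF runs at 64.3° with length 38.0, so F = 38.0·(cos 64.3°, sin 64.3°) = (16.479, 34.241). ∠CFD = 59.4°, so FD runs at 64.3° + (180° − 59.4°) = 184.90° from the x-axis; with |FD| = 43.2, D = F + 43.2·(cos 184.90°, sin 184.90°) = (-26.563, 30.551). FD ⟂ DL; with |DL| = 10.7 on the left of FD, L = D + 10.7·(0.085417, -0.99635) = (-25.649, 19.890). Then |CL| = |L − C| = 32.458.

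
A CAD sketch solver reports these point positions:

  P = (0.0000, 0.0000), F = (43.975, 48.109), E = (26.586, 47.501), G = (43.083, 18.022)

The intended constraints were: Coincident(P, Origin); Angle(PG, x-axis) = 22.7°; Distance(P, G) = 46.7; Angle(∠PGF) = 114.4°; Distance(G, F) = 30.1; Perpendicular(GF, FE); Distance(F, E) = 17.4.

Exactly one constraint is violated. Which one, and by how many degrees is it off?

Perpendicular(GF, FE) — off by 3.70°.

P = (0.00, 0.00) ✓; PG at 22.70° ✓; |PG| = 46.70 ✓; ∠PGF = 114.4° ✓; |GF| = 30.10 ✓; ∠(GF, FE) = 93.70° ✗; |FE| = 17.40 ✓.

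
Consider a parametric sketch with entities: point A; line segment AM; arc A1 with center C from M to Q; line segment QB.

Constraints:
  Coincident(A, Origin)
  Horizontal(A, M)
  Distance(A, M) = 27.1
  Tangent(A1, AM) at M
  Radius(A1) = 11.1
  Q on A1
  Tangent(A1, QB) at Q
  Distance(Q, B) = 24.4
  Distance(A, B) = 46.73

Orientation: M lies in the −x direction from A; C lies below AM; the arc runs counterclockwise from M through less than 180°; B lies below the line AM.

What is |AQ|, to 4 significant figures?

40.38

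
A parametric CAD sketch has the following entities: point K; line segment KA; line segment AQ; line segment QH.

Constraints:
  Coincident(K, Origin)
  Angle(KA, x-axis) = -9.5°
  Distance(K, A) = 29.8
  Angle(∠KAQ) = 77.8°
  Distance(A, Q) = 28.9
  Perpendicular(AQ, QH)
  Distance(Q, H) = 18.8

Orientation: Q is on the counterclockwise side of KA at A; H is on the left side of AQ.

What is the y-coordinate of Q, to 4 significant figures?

23.95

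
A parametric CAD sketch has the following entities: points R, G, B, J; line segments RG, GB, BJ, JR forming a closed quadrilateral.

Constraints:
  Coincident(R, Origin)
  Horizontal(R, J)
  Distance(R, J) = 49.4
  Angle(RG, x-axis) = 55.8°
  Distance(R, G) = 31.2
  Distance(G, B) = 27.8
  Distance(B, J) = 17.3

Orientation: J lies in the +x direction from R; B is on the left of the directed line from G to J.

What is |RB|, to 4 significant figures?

46.62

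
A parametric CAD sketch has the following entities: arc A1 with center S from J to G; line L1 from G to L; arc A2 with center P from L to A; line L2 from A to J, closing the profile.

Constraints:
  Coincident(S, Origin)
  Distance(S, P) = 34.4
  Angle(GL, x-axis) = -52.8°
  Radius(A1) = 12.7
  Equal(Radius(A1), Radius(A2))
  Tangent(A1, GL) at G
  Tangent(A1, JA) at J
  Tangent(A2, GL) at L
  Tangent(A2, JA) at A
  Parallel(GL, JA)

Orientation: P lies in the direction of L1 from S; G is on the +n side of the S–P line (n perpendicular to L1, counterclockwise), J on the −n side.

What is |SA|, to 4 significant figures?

36.67

The slot axis is L1's direction at -52.8°, so u = (cos -52.8°, sin -52.8°) = (0.6046, -0.7965) and n = (−sin -52.8°, cos -52.8°) = (0.7965, 0.6046). S is at the origin and P lies 34.4 along u from S, so P = 34.4·u = (20.80, -27.40). Tangency of A1 to both parallel lines with radius 12.7 puts G and J at S ± 12.7·n: G = (10.12, 7.678), J = (-10.12, -7.678). Equal radii place L and A the same way about P: L = P + 12.7·n = (30.91, -19.72), A = P − 12.7·n = (10.68, -35.08). Then |SA| = |A − S| = 36.67.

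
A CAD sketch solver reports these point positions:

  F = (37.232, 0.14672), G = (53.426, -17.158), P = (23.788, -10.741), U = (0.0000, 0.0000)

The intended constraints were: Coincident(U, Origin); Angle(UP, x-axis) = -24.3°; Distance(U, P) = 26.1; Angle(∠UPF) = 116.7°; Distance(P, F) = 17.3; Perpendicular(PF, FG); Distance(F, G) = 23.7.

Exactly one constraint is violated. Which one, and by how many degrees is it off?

Perpendicular(PF, FG) — off by 4.10°.

U = (0.00, 0.00) ✓; UP at -24.30° ✓; |UP| = 26.10 ✓; ∠UPF = 116.7° ✓; |PF| = 17.30 ✓; ∠(PF, FG) = 85.90° ✗; |FG| = 23.70 ✓.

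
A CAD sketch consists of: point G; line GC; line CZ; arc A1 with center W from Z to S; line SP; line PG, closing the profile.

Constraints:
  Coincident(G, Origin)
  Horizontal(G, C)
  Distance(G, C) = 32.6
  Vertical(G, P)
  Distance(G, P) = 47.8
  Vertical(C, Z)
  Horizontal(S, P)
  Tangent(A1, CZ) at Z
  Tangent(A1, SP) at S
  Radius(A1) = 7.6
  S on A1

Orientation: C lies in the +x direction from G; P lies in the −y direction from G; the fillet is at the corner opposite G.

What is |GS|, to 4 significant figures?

53.94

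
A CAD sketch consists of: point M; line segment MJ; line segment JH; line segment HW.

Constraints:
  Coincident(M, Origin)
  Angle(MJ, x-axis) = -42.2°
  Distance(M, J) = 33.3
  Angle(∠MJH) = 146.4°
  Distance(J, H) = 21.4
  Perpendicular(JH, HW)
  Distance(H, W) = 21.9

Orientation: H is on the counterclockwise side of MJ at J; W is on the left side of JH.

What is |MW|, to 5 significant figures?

49.259

∠MJH = 146.4°, so JH runs at -42.2° + (180° − 146.4°) = -8.6000° from the x-axis; with |JH| = 21.4, H = J + 21.4·(cos -8.6000°, sin -8.6000°) = (45.828, -25.568). The perpendicularity gives HW at right angles to JH; with |HW| = 21.9 on the left of JH, W = H + 21.9·(0.14954, 0.98876) = (49.103, -3.9146). Then |MW| = |W − M| = 49.259.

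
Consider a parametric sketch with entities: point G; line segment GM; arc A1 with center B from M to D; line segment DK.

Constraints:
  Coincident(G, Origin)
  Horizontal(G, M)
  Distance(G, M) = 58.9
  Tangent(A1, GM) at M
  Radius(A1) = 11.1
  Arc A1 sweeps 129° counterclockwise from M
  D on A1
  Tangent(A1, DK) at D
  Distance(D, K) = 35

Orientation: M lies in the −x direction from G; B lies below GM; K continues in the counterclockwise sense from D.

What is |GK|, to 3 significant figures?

64.2

G is at the origin; GM is horizontal with |GM| = 58.9 and M on the −x side, so M = (-58.9, 0.00). Since A1 is tangent to GM there, BM ⟂ GM, so B = M + (0, -11.1) = (-58.9, -11.1). On A1, M sits at bearing 90° from B; a 129° counterclockwise sweep puts D at bearing 219°, so D = B + 11.1·(cos 219°, sin 219°) = (-67.5, -18.1). Since A1 is tangent to DK there, BD ⟂ DK, so DK runs along (−sin 219°, cos 219°); with |DK| = 35.0, K = (-45.5, -45.3). Then |GK| = |K − G| = 64.2.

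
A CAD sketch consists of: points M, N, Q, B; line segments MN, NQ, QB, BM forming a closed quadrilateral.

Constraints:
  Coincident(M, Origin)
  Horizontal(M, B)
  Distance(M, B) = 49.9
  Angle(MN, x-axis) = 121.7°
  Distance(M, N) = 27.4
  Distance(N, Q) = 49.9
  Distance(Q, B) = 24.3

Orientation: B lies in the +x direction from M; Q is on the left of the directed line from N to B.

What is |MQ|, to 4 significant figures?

40.36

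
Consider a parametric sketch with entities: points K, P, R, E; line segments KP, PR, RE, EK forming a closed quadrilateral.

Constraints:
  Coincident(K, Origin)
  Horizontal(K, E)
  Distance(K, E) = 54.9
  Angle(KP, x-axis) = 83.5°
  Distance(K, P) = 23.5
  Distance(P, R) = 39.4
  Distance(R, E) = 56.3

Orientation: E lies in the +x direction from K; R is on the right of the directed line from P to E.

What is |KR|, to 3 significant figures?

16.0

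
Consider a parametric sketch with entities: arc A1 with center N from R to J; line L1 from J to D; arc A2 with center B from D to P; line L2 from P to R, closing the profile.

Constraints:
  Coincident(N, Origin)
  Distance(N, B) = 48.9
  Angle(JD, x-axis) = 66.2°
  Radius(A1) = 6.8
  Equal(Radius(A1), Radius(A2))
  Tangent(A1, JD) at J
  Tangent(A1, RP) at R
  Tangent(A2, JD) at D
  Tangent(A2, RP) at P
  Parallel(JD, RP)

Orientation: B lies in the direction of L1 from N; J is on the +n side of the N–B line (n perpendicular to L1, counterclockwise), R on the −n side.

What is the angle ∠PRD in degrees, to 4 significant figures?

15.54°

The slot axis is L1's direction at 66.2°, so u = (cos 66.2°, sin 66.2°) = (0.4035, 0.9150) and n = (−sin 66.2°, cos 66.2°) = (-0.9150, 0.4035). N is at the origin and B lies 48.9 along u from N, so B = 48.9·u = (19.73, 44.74). Tangency of A1 to both parallel lines with radius 6.8 puts J and R at N ± 6.8·n: J = (-6.222, 2.744), R = (6.222, -2.744). Equal radii place D and P the same way about B: D = B + 6.8·n = (13.51, 47.49), P = B − 6.8·n = (25.96, 42.00). Then cos ∠PRD = RP·RD / (|RP||RD|), giving 15.54°.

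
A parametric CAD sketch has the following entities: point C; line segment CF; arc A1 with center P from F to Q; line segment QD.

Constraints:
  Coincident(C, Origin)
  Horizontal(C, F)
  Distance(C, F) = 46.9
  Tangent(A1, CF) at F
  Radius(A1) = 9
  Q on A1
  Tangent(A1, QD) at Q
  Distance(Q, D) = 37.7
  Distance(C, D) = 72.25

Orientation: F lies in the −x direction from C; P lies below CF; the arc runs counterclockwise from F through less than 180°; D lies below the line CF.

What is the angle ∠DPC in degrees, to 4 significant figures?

112.8°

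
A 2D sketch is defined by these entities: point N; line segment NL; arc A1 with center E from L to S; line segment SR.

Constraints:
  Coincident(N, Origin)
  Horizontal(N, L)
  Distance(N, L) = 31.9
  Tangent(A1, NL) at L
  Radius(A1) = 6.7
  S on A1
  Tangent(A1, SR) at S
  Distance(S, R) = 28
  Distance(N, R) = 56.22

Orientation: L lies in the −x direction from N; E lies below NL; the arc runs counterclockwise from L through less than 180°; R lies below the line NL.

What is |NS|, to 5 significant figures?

38.588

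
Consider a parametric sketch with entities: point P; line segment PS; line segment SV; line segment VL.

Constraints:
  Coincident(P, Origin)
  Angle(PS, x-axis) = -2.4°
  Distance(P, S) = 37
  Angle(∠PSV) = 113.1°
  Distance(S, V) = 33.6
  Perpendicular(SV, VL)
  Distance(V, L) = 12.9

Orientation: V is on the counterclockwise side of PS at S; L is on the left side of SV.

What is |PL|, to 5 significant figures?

52.553

P is at the origin; PS runs at -2.4° with length 37.0, so S = 37.0·(cos -2.4°, sin -2.4°) = (36.968, -1.5494). ∠PSV = 113.1°, so SV runs at -2.4° + (180° − 113.1°) = 64.500° from the x-axis; with |SV| = 33.6, V = S + 33.6·(cos 64.500°, sin 64.500°) = (51.433, 28.777). SV ⟂ VL; with |VL| = 12.9 on the left of SV, L = V + 12.9·(-0.90259, 0.43051) = (39.789, 34.331). Then |PL| = |L − P| = 52.553.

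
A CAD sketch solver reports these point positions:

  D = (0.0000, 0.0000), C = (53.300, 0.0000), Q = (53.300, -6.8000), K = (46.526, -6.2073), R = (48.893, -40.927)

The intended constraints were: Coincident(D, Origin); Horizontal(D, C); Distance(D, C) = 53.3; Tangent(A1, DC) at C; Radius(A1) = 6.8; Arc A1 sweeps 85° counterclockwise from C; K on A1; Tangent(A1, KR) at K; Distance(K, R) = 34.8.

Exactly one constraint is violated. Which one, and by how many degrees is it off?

Tangent(A1, KR) at K — off by 8.90°.

D = (0.00, 0.00) ✓; D.y = 0.00, C.y = 0.00 ✓; |DC| = 53.30 ✓; ∠(QC, CD) = 90.00° ✓; |QC| = 6.800 ✓; bearing(Q→K) − bearing(Q→C) = 85.00° ✓; |QK| = 6.800 ✓; ∠(QK, KR) = 81.10° ✗; |KR| = 34.80 ✓.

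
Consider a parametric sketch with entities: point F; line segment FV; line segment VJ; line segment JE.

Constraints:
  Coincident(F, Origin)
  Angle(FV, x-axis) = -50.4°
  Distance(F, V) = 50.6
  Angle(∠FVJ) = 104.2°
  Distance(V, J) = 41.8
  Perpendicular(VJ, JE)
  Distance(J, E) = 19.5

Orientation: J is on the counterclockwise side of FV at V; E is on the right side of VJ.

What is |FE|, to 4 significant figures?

87.40

F is at the origin; FV runs at -50.4° with length 50.6, so V = 50.6·(cos -50.4°, sin -50.4°) = (32.25, -38.99). ∠FVJ = 104.2°, so VJ runs at -50.4° + (180° − 104.2°) = 25.40° from the x-axis; with |VJ| = 41.8, J = V + 41.8·(cos 25.40°, sin 25.40°) = (70.01, -21.06). VJ is perpendicular to JE; with |JE| = 19.5 on the right of VJ, E = J + 19.5·(0.4289, -0.9033) = (78.38, -38.67). Then |FE| = |E − F| = 87.40.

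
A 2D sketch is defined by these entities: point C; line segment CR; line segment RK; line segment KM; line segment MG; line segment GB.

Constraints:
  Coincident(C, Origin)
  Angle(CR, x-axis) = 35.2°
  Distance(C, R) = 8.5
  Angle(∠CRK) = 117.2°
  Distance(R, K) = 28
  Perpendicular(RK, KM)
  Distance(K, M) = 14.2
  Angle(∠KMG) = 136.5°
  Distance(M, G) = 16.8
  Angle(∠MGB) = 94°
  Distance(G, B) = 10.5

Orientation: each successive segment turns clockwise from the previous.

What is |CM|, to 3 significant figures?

32.6

C is at the origin; CR runs at 35.2° with length 8.5, so R = (6.95, 4.90). ∠CRK = 117.2° gives RK at -27.6° from the x-axis; with |RK| = 28.0, K = (31.8, -8.07). The perpendicularity gives KM at right angles to RK, so KM runs at -118°; with |KM| = 14.2, M = (25.2, -20.7). Then |CM| = |M − C| = 32.6.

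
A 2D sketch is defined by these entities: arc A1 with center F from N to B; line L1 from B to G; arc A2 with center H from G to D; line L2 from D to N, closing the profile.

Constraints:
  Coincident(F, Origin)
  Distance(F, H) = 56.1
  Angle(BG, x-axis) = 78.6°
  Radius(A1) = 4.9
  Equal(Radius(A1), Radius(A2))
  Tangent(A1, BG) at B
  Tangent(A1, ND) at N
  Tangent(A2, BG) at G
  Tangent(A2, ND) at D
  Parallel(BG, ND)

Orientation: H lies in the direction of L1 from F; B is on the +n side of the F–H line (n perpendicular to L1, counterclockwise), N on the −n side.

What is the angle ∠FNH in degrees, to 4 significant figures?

85.01°

The slot axis is L1's direction at 78.6°, so u = (cos 78.6°, sin 78.6°) = (0.1977, 0.9803) and n = (−sin 78.6°, cos 78.6°) = (-0.9803, 0.1977). F is at the origin and H lies 56.1 along u from F, so H = 56.1·u = (11.09, 54.99). Tangency of A1 to both parallel lines with radius 4.9 puts B and N at F ± 4.9·n: B = (-4.803, 0.9685), N = (4.803, -0.9685). Then cos ∠FNH = NF·NH / (|NF||NH|), giving 85.01°.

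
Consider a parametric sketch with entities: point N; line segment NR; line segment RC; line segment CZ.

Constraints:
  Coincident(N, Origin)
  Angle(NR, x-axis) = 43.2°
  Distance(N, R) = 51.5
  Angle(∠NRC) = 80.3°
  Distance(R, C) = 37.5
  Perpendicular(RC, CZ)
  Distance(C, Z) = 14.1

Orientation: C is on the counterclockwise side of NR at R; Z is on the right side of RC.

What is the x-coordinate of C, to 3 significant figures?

7.63

N is at the origin; NR runs at 43.2° with length 51.5, so R = 51.5·(cos 43.2°, sin 43.2°) = (37.5, 35.3). ∠NRC = 80.3°, so RC runs at 43.2° + (180° − 80.3°) = 143° from the x-axis; with |RC| = 37.5, C = R + 37.5·(cos 143°, sin 143°) = (7.63, 57.9). So C.x = 7.63.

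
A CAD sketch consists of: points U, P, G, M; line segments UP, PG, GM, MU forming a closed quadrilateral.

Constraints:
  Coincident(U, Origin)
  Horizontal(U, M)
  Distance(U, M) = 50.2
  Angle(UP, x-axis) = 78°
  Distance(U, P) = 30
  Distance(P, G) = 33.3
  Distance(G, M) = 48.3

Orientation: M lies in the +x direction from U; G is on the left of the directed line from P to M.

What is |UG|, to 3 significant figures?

57.8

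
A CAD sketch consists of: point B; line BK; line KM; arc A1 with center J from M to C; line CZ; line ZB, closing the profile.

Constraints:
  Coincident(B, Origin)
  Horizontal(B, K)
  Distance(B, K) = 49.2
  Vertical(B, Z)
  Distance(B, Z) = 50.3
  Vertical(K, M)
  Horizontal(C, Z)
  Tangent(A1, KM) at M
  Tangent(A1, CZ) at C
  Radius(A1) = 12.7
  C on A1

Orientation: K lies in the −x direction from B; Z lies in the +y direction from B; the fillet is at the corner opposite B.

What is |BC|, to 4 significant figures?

62.15

B is at the origin; BK is horizontal with |BK| = 49.2 and K on the −x side, so K = (-49.20, 0.000). BZ is vertical with |BZ| = 50.3 and Z on the +y side, so Z = (0.000, 50.30). The virtual corner opposite B is at (-49.20, 50.30). Tangency of A1 to KM means the radius JM is perpendicular to KM and since A1 is tangent to CZ there, JC ⟂ CZ, with radius 12.7, so the center J sits 12.7 in from both sides at J = (-36.50, 37.60). That places the tangent points at M = (-49.20, 37.60) on KM and C = (-36.50, 50.30) on CZ. Then |BC| = |C − B| = 62.15.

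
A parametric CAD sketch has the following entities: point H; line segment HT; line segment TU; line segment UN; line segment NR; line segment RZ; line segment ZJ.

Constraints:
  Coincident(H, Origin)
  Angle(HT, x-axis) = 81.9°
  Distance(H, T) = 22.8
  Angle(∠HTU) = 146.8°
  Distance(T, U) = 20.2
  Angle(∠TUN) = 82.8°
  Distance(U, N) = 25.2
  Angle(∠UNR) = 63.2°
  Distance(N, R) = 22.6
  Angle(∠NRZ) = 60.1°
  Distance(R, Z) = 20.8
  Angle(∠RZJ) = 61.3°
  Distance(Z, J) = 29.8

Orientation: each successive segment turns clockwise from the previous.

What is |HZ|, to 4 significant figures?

37.24

H is at the origin; HT runs at 81.9° with length 22.8, so T = (3.213, 22.57). ∠HTU = 146.8° gives TU at 48.70° from the x-axis; with |TU| = 20.2, U = (16.54, 37.75). ∠TUN = 82.8° gives UN at -48.50° from the x-axis; with |UN| = 25.2, N = (33.24, 18.87). ∠UNR = 63.2° gives NR at -165.3° from the x-axis; with |NR| = 22.6, R = (11.38, 13.14). ∠NRZ = 60.1° gives RZ at 74.80° from the x-axis; with |RZ| = 20.8, Z = (16.84, 33.21). Then |HZ| = |Z − H| = 37.24.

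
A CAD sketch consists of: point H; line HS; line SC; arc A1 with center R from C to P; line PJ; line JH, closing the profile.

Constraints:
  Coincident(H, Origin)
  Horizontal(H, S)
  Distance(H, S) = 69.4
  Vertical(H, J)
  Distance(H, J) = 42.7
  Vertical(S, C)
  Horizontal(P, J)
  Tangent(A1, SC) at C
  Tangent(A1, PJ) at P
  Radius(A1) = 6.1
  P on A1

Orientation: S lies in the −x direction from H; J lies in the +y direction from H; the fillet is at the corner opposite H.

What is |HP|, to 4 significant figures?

76.36

H is at the origin; H and S share the same y with |HS| = 69.4 and S on the −x side, so S = (-69.40, 0.000). H and J share the same x with |HJ| = 42.7 and J on the +y side, so J = (0.000, 42.70). The virtual corner opposite H is at (-69.40, 42.70). The tangent condition forces RC to be normal to SC and tangency of A1 to PJ means the radius RP is perpendicular to PJ, with radius 6.1, so the center R sits 6.1 in from both sides at R = (-63.30, 36.60). That places the tangent points at C = (-69.40, 36.60) on SC and P = (-63.30, 42.70) on PJ. Then |HP| = |P − H| = 76.36.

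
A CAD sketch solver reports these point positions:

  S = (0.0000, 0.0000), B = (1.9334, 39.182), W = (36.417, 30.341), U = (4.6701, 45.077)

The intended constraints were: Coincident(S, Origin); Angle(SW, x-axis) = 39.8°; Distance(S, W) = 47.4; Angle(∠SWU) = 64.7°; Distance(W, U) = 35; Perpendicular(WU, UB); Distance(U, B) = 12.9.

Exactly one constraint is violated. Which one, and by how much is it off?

Distance(U, B) = 12.9 — off by 6.40.

S = (0.00, 0.00) ✓; SW at 39.80° ✓; |SW| = 47.40 ✓; ∠SWU = 64.70° ✓; |WU| = 35.00 ✓; ∠(WU, UB) = 90.00° ✓; |UB| = 6.499 ✗.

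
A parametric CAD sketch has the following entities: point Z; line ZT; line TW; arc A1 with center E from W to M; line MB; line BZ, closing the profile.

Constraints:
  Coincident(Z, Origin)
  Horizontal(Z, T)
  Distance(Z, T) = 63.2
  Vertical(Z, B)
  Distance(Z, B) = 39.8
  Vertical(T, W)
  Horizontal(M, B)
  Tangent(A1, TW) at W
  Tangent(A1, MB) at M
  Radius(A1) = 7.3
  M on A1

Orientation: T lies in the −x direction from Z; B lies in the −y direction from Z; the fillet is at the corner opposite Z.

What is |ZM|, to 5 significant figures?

68.621

Z is at the origin; ZT is horizontal with |ZT| = 63.2 and T on the −x side, so T = (-63.200, 0.0000). Z and B share the same x with |ZB| = 39.8 and B on the −y side, so B = (0.0000, -39.800). The virtual corner opposite Z is at (-63.200, -39.800). Since A1 is tangent to TW there, EW ⟂ TW and tangency of A1 to MB means the radius EM is perpendicular to MB, with radius 7.3, so the center E sits 7.3 in from both sides at E = (-55.900, -32.500). That places the tangent points at W = (-63.200, -32.500) on TW and M = (-55.900, -39.800) on MB. Then |ZM| = |M − Z| = 68.621.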